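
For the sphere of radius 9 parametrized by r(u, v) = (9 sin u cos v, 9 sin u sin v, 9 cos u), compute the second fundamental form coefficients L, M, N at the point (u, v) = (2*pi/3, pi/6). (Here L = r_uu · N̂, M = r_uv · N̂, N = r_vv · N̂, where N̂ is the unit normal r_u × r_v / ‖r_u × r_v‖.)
L = -9;  M = 0;  N = -27/4

Compute the unit normal N̂(u, v) = (sin(u)^2*cos(v)/Abs(sin(u)), sin(u)^2*sin(v)/Abs(sin(u)), sin(2*u)/(2*Abs(sin(u)))), and the second partials r_uu, r_uv, r_vv. Take dot products:
  L(u, v) = r_uu · N̂ = -9*sin(u)/Abs(sin(u)),
  M(u, v) = r_uv · N̂ = 0,
  N(u, v) = r_vv · N̂ = -9*sin(u)^3/Abs(sin(u)).
Evaluating at (u, v) = (2*pi/3, pi/6):
  L = -9, M = 0, N = -27/4.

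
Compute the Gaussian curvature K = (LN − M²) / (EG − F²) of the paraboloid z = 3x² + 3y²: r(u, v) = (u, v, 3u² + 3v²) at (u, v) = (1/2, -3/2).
K = 36/8281

Coefficients of the first fundamental form: E = 36*u^2 + 1, F = 36*u*v, G = 36*v^2 + 1.
Coefficients of the second fundamental form: L = 6/sqrt(36*u^2 + 36*v^2 + 1), M = 0, N = 6/sqrt(36*u^2 + 36*v^2 + 1).
Assemble K = (LN − M²)/(EG − F²) = 36/(1296*u^4 + 2592*u^2*v^2 + 72*u^2 + 1296*v^4 + 72*v^2 + 1). At (u, v) = (1/2, -3/2): K = 36/8281.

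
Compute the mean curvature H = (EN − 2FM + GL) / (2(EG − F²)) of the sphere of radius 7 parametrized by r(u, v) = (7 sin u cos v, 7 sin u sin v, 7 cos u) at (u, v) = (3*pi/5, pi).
H = -1/7

With E = 49, F = 0, G = 49*sin(u)^2, L = -7*sin(u)/Abs(sin(u)), M = 0, N = -7*sin(u)^3/Abs(sin(u)), assemble
  H = (EN − 2FM + GL) / (2(EG − F²)) = -sin(u)/(7*Abs(sin(u))).
At (u, v) = (3*pi/5, pi): H = -1/7.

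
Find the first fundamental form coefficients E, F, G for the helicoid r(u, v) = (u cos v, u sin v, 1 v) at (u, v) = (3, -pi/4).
E = 1;  F = 0;  G = 10

Partials: r_u = (cos(v), sin(v), 0), r_v = (-u*sin(v), u*cos(v), 1). As functions of (u, v):
  E = r_u · r_u = 1,
  F = r_u · r_v = 0,
  G = r_v · r_v = u^2 + 1.
Evaluating at (u, v) = (3, -pi/4): E = 1, F = 0, G = 10.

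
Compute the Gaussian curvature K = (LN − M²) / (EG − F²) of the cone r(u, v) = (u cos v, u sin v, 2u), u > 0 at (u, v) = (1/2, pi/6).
K = 0

Coefficients of the first fundamental form: E = 5, F = 0, G = u^2.
Coefficients of the second fundamental form: L = 0, M = 0, N = 2*sqrt(5)*u^2/(5*Abs(u)).
Assemble K = (LN − M²)/(EG − F²) = 0. At (u, v) = (1/2, pi/6): K = 0.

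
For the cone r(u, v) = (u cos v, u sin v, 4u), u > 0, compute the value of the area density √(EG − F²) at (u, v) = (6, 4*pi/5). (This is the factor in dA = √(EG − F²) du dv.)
√(EG − F²)|_{(6, 4*pi/5)} = 6*sqrt(17)

E = 17, F = 0, G = u^2, so EG − F² = 17*u^2. Taking the positive square root: √(EG − F²) = sqrt(17)*Abs(u). At (u, v) = (6, 4*pi/5): 6*sqrt(17).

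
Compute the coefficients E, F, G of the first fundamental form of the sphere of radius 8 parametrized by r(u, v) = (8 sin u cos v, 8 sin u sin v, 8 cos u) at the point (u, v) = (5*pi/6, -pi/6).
E = 64;  F = 0;  G = 16

Partials: r_u = (8*cos(u)*cos(v), 8*sin(v)*cos(u), -8*sin(u)), r_v = (-8*sin(u)*sin(v), 8*sin(u)*cos(v), 0). As functions of (u, v):
  E = r_u · r_u = 64,
  F = r_u · r_v = 0,
  G = r_v · r_v = 64*sin(u)^2.
Evaluating at (u, v) = (5*pi/6, -pi/6): E = 64, F = 0, G = 16.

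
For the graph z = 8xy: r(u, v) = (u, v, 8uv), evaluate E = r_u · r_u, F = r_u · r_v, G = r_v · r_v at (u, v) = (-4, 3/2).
E = 145;  F = -384;  G = 1025

Partials: r_u = (1, 0, 8*v), r_v = (0, 1, 8*u). As functions of (u, v):
  E = r_u · r_u = 64*v^2 + 1,
  F = r_u · r_v = 64*u*v,
  G = r_v · r_v = 64*u^2 + 1.
Evaluating at (u, v) = (-4, 3/2): E = 145, F = -384, G = 1025.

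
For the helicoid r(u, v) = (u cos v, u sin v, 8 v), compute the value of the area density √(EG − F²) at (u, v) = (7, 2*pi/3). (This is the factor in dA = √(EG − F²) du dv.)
√(EG − F²)|_{(7, 2*pi/3)} = sqrt(113)

E = 1, F = 0, G = u^2 + 64, so EG − F² = u^2 + 64. Taking the positive square root: √(EG − F²) = sqrt(u^2 + 64). At (u, v) = (7, 2*pi/3): sqrt(113).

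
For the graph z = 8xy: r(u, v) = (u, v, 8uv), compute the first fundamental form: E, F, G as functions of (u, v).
E = 64*v^2 + 1;  F = 64*u*v;  G = 64*u^2 + 1

Compute partials: r_u = (1, 0, 8*v), r_v = (0, 1, 8*u). Then
  E = r_u · r_u = 64*v^2 + 1,
  F = r_u · r_v = 64*u*v,
  G = r_v · r_v = 64*u^2 + 1.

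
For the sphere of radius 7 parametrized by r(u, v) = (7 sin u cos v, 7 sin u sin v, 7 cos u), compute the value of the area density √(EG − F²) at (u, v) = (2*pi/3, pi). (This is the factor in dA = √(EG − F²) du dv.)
√(EG − F²)|_{(2*pi/3, pi)} = 49*sqrt(3)/2

E = 49, F = 0, G = 49*sin(u)^2, so EG − F² = 2401*sin(u)^2. Taking the positive square root: √(EG − F²) = 49*Abs(sin(u)). At (u, v) = (2*pi/3, pi): 49*sqrt(3)/2.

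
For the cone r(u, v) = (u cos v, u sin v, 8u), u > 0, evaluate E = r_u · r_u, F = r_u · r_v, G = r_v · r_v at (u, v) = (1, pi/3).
E = 65;  F = 0;  G = 1

Partials: r_u = (cos(v), sin(v), 8), r_v = (-u*sin(v), u*cos(v), 0). As functions of (u, v):
  E = r_u · r_u = 65,
  F = r_u · r_v = 0,
  G = r_v · r_v = u^2.
Evaluating at (u, v) = (1, pi/3): E = 65, F = 0, G = 1.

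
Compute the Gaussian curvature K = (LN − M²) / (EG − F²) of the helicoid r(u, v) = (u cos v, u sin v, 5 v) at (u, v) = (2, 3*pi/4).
K = -25/841

Coefficients of the first fundamental form: E = 1, F = 0, G = u^2 + 25.
Coefficients of the second fundamental form: L = 0, M = -5/sqrt(u^2 + 25), N = 0.
Assemble K = (LN − M²)/(EG − F²) = -25/(u^2 + 25)^2. At (u, v) = (2, 3*pi/4): K = -25/841.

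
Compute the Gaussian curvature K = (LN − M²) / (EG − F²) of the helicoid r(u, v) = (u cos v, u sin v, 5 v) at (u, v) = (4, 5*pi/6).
K = -25/1681

Coefficients of the first fundamental form: E = 1, F = 0, G = u^2 + 25.
Coefficients of the second fundamental form: L = 0, M = -5/sqrt(u^2 + 25), N = 0.
Assemble K = (LN − M²)/(EG − F²) = -25/(u^2 + 25)^2. At (u, v) = (4, 5*pi/6): K = -25/1681.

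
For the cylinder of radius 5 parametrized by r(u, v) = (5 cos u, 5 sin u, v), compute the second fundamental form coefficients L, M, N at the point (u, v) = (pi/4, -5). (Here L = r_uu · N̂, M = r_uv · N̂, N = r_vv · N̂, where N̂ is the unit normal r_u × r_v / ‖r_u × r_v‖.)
L = -5;  M = 0;  N = 0

Compute the unit normal N̂(u, v) = (cos(u), sin(u), 0), and the second partials r_uu, r_uv, r_vv. Take dot products:
  L(u, v) = r_uu · N̂ = -5,
  M(u, v) = r_uv · N̂ = 0,
  N(u, v) = r_vv · N̂ = 0.
Evaluating at (u, v) = (pi/4, -5):
  L = -5, M = 0, N = 0.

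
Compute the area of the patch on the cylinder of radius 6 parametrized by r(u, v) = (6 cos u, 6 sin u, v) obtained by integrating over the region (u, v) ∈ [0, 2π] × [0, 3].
Area = 36*pi

Area = ∫∫ √(EG − F²) du dv with √(EG − F²) = 6. Integrating over [0, 2π] × [0, 3] gives 36*pi.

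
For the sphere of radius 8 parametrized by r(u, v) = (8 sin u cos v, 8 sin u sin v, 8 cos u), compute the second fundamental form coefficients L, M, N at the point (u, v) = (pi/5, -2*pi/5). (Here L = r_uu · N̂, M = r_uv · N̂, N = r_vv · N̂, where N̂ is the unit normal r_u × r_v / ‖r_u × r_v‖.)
L = -8;  M = 0;  N = -5 + sqrt(5)

Compute the unit normal N̂(u, v) = (sin(u)^2*cos(v)/Abs(sin(u)), sin(u)^2*sin(v)/Abs(sin(u)), sin(2*u)/(2*Abs(sin(u)))), and the second partials r_uu, r_uv, r_vv. Take dot products:
  L(u, v) = r_uu · N̂ = -8*sin(u)/Abs(sin(u)),
  M(u, v) = r_uv · N̂ = 0,
  N(u, v) = r_vv · N̂ = -8*sin(u)^3/Abs(sin(u)).
Evaluating at (u, v) = (pi/5, -2*pi/5):
  L = -8, M = 0, N = -5 + sqrt(5).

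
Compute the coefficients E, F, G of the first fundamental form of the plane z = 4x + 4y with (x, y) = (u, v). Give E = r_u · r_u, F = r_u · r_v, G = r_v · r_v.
E = 17;  F = 16;  G = 17

Compute partials: r_u = (1, 0, 4), r_v = (0, 1, 4). Then
  E = r_u · r_u = 17,
  F = r_u · r_v = 16,
  G = r_v · r_v = 17.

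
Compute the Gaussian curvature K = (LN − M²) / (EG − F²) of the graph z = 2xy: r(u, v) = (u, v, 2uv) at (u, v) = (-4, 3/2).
K = -1/1369

Coefficients of the first fundamental form: E = 4*v^2 + 1, F = 4*u*v, G = 4*u^2 + 1.
Coefficients of the second fundamental form: L = 0, M = 2/sqrt(4*u^2 + 4*v^2 + 1), N = 0.
Assemble K = (LN − M²)/(EG − F²) = -4/(16*u^4 + 32*u^2*v^2 + 8*u^2 + 16*v^4 + 8*v^2 + 1). At (u, v) = (-4, 3/2): K = -1/1369.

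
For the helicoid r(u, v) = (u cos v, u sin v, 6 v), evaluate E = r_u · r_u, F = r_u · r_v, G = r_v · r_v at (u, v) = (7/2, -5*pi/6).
E = 1;  F = 0;  G = 193/4

Partials: r_u = (cos(v), sin(v), 0), r_v = (-u*sin(v), u*cos(v), 6). As functions of (u, v):
  E = r_u · r_u = 1,
  F = r_u · r_v = 0,
  G = r_v · r_v = u^2 + 36.
Evaluating at (u, v) = (7/2, -5*pi/6): E = 1, F = 0, G = 193/4.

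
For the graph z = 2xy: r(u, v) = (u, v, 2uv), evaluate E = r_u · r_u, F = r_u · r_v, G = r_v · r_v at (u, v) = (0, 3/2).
E = 10;  F = 0;  G = 1

Partials: r_u = (1, 0, 2*v), r_v = (0, 1, 2*u). As functions of (u, v):
  E = r_u · r_u = 4*v^2 + 1,
  F = r_u · r_v = 4*u*v,
  G = r_v · r_v = 4*u^2 + 1.
Evaluating at (u, v) = (0, 3/2): E = 10, F = 0, G = 1.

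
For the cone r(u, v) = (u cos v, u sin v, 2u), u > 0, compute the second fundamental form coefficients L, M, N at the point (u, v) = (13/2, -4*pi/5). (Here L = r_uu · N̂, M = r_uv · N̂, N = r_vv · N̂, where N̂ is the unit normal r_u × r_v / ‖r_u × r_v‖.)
L = 0;  M = 0;  N = 13*sqrt(5)/5

Compute the unit normal N̂(u, v) = (-2*sqrt(5)*u*cos(v)/(5*Abs(u)), -2*sqrt(5)*u*sin(v)/(5*Abs(u)), sqrt(5)*u/(5*Abs(u))), and the second partials r_uu, r_uv, r_vv. Take dot products:
  L(u, v) = r_uu · N̂ = 0,
  M(u, v) = r_uv · N̂ = 0,
  N(u, v) = r_vv · N̂ = 2*sqrt(5)*u^2/(5*Abs(u)).
Evaluating at (u, v) = (13/2, -4*pi/5):
  L = 0, M = 0, N = 13*sqrt(5)/5.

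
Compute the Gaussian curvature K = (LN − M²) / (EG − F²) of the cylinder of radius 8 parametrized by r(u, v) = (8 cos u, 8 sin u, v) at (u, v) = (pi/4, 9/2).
K = 0

Coefficients of the first fundamental form: E = 64, F = 0, G = 1.
Coefficients of the second fundamental form: L = -8, M = 0, N = 0.
Assemble K = (LN − M²)/(EG − F²) = 0. At (u, v) = (pi/4, 9/2): K = 0.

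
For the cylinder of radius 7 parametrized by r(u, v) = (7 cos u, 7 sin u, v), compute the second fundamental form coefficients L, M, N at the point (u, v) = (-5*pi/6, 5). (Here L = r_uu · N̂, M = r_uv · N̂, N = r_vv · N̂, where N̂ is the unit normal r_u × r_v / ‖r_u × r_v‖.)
L = -7;  M = 0;  N = 0

Compute the unit normal N̂(u, v) = (cos(u), sin(u), 0), and the second partials r_uu, r_uv, r_vv. Take dot products:
  L(u, v) = r_uu · N̂ = -7,
  M(u, v) = r_uv · N̂ = 0,
  N(u, v) = r_vv · N̂ = 0.
Evaluating at (u, v) = (-5*pi/6, 5):
  L = -7, M = 0, N = 0.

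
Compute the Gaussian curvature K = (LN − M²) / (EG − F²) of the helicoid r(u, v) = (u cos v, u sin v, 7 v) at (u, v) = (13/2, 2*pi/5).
K = -784/133225

Coefficients of the first fundamental form: E = 1, F = 0, G = u^2 + 49.
Coefficients of the second fundamental form: L = 0, M = -7/sqrt(u^2 + 49), N = 0.
Assemble K = (LN − M²)/(EG − F²) = -49/(u^2 + 49)^2. At (u, v) = (13/2, 2*pi/5): K = -784/133225.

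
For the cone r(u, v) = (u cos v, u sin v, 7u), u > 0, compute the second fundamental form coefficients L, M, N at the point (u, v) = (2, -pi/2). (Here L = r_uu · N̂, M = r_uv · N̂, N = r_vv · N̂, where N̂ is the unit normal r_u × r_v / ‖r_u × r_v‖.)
L = 0;  M = 0;  N = 7*sqrt(2)/5

Compute the unit normal N̂(u, v) = (-7*sqrt(2)*u*cos(v)/(10*Abs(u)), -7*sqrt(2)*u*sin(v)/(10*Abs(u)), sqrt(2)*u/(10*Abs(u))), and the second partials r_uu, r_uv, r_vv. Take dot products:
  L(u, v) = r_uu · N̂ = 0,
  M(u, v) = r_uv · N̂ = 0,
  N(u, v) = r_vv · N̂ = 7*sqrt(2)*u^2/(10*Abs(u)).
Evaluating at (u, v) = (2, -pi/2):
  L = 0, M = 0, N = 7*sqrt(2)/5.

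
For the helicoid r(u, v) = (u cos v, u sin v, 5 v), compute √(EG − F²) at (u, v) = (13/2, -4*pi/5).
√(EG − F²)|_{(13/2, -4*pi/5)} = sqrt(269)/2

E = 1, F = 0, G = u^2 + 25; EG − F² = u^2 + 25; √(EG − F²) = sqrt(u^2 + 25). At the given point: sqrt(269)/2.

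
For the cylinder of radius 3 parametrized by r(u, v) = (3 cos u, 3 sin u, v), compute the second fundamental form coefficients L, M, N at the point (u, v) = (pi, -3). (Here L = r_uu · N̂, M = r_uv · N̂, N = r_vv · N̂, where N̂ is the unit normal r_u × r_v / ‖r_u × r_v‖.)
L = -3;  M = 0;  N = 0

Compute the unit normal N̂(u, v) = (cos(u), sin(u), 0), and the second partials r_uu, r_uv, r_vv. Take dot products:
  L(u, v) = r_uu · N̂ = -3,
  M(u, v) = r_uv · N̂ = 0,
  N(u, v) = r_vv · N̂ = 0.
Evaluating at (u, v) = (pi, -3):
  L = -3, M = 0, N = 0.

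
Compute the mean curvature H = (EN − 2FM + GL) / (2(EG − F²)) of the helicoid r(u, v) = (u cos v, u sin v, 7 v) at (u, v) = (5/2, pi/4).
H = 0

With E = 1, F = 0, G = u^2 + 49, L = 0, M = -7/sqrt(u^2 + 49), N = 0, assemble
  H = (EN − 2FM + GL) / (2(EG − F²)) = 0.
At (u, v) = (5/2, pi/4): H = 0.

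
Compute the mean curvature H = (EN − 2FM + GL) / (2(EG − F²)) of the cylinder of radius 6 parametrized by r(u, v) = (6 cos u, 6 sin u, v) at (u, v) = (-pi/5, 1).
H = -1/12

With E = 36, F = 0, G = 1, L = -6, M = 0, N = 0, assemble
  H = (EN − 2FM + GL) / (2(EG − F²)) = -1/12.
At (u, v) = (-pi/5, 1): H = -1/12.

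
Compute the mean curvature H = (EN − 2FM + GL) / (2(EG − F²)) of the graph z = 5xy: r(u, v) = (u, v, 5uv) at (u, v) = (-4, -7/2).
H = -14000*sqrt(2829)/8003241

With E = 25*v^2 + 1, F = 25*u*v, G = 25*u^2 + 1, L = 0, M = 5/sqrt(25*u^2 + 25*v^2 + 1), N = 0, assemble
  H = (EN − 2FM + GL) / (2(EG − F²)) = -125*u*v/(25*u^2 + 25*v^2 + 1)^(3/2).
At (u, v) = (-4, -7/2): H = -14000*sqrt(2829)/8003241.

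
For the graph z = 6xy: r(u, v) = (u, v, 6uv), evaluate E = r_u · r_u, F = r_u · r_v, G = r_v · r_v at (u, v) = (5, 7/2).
E = 442;  F = 630;  G = 901

Partials: r_u = (1, 0, 6*v), r_v = (0, 1, 6*u). As functions of (u, v):
  E = r_u · r_u = 36*v^2 + 1,
  F = r_u · r_v = 36*u*v,
  G = r_v · r_v = 36*u^2 + 1.
Evaluating at (u, v) = (5, 7/2): E = 442, F = 630, G = 901.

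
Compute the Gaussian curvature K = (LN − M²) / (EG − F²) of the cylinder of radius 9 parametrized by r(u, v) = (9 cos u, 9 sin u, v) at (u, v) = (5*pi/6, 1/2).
K = 0

Coefficients of the first fundamental form: E = 81, F = 0, G = 1.
Coefficients of the second fundamental form: L = -9, M = 0, N = 0.
Assemble K = (LN − M²)/(EG − F²) = 0. At (u, v) = (5*pi/6, 1/2): K = 0.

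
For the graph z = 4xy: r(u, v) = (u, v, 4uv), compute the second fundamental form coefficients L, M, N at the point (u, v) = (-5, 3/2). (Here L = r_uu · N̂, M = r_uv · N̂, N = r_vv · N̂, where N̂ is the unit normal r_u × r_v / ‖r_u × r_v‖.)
L = 0;  M = 4*sqrt(437)/437;  N = 0

Compute the unit normal N̂(u, v) = (-4*v/sqrt(16*u^2 + 16*v^2 + 1), -4*u/sqrt(16*u^2 + 16*v^2 + 1), 1/sqrt(16*u^2 + 16*v^2 + 1)), and the second partials r_uu, r_uv, r_vv. Take dot products:
  L(u, v) = r_uu · N̂ = 0,
  M(u, v) = r_uv · N̂ = 4/sqrt(16*u^2 + 16*v^2 + 1),
  N(u, v) = r_vv · N̂ = 0.
Evaluating at (u, v) = (-5, 3/2):
  L = 0, M = 4*sqrt(437)/437, N = 0.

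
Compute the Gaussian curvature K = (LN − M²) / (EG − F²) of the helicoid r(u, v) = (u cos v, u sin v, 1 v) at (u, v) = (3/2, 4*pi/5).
K = -16/169

Coefficients of the first fundamental form: E = 1, F = 0, G = u^2 + 1.
Coefficients of the second fundamental form: L = 0, M = -1/sqrt(u^2 + 1), N = 0.
Assemble K = (LN − M²)/(EG − F²) = -1/(u^2 + 1)^2. At (u, v) = (3/2, 4*pi/5): K = -16/169.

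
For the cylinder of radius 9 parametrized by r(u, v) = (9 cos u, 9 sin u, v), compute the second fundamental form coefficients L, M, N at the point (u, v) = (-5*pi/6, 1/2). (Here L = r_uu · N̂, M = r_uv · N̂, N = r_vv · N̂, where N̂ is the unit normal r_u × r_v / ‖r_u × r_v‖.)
L = -9;  M = 0;  N = 0

Compute the unit normal N̂(u, v) = (cos(u), sin(u), 0), and the second partials r_uu, r_uv, r_vv. Take dot products:
  L(u, v) = r_uu · N̂ = -9,
  M(u, v) = r_uv · N̂ = 0,
  N(u, v) = r_vv · N̂ = 0.
Evaluating at (u, v) = (-5*pi/6, 1/2):
  L = -9, M = 0, N = 0.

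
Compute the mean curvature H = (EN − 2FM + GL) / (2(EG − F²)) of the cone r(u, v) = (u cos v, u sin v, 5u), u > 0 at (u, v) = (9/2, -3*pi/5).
H = 5*sqrt(26)/234

With E = 26, F = 0, G = u^2, L = 0, M = 0, N = 5*sqrt(26)*u^2/(26*Abs(u)), assemble
  H = (EN − 2FM + GL) / (2(EG − F²)) = 5*sqrt(26)/(52*Abs(u)).
At (u, v) = (9/2, -3*pi/5): H = 5*sqrt(26)/234.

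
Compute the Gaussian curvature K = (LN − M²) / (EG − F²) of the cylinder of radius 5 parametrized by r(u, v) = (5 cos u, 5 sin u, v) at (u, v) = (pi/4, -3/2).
K = 0

Coefficients of the first fundamental form: E = 25, F = 0, G = 1.
Coefficients of the second fundamental form: L = -5, M = 0, N = 0.
Assemble K = (LN − M²)/(EG − F²) = 0. At (u, v) = (pi/4, -3/2): K = 0.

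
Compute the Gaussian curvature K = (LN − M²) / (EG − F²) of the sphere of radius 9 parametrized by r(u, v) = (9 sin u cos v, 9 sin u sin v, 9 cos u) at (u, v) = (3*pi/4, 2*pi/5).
K = 1/81

Coefficients of the first fundamental form: E = 81, F = 0, G = 81*sin(u)^2.
Coefficients of the second fundamental form: L = -9*sin(u)/Abs(sin(u)), M = 0, N = -9*sin(u)^3/Abs(sin(u)).
Assemble K = (LN − M²)/(EG − F²) = 1/81. At (u, v) = (3*pi/4, 2*pi/5): K = 1/81.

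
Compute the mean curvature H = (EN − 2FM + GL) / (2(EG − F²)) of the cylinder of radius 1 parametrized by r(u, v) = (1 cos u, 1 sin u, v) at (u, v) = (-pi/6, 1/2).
H = -1/2

With E = 1, F = 0, G = 1, L = -1, M = 0, N = 0, assemble
  H = (EN − 2FM + GL) / (2(EG − F²)) = -1/2.
At (u, v) = (-pi/6, 1/2): H = -1/2.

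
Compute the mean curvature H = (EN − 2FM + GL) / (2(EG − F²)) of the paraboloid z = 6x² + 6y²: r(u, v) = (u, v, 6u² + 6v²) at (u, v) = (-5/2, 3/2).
H = 7356/42875

With E = 144*u^2 + 1, F = 144*u*v, G = 144*v^2 + 1, L = 12/sqrt(144*u^2 + 144*v^2 + 1), M = 0, N = 12/sqrt(144*u^2 + 144*v^2 + 1), assemble
  H = (EN − 2FM + GL) / (2(EG − F²)) = 12*(72*u^2 + 72*v^2 + 1)/(144*u^2 + 144*v^2 + 1)^(3/2).
At (u, v) = (-5/2, 3/2): H = 7356/42875.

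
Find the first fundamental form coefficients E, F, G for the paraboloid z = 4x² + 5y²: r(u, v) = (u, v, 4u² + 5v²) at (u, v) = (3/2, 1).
E = 145;  F = 120;  G = 101

Partials: r_u = (1, 0, 8*u), r_v = (0, 1, 10*v). As functions of (u, v):
  E = r_u · r_u = 64*u^2 + 1,
  F = r_u · r_v = 80*u*v,
  G = r_v · r_v = 100*v^2 + 1.
Evaluating at (u, v) = (3/2, 1): E = 145, F = 120, G = 101.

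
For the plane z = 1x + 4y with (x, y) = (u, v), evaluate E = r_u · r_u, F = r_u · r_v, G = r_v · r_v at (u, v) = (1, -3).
E = 2;  F = 4;  G = 17

Partials: r_u = (1, 0, 1), r_v = (0, 1, 4). As functions of (u, v):
  E = r_u · r_u = 2,
  F = r_u · r_v = 4,
  G = r_v · r_v = 17.
Evaluating at (u, v) = (1, -3): E = 2, F = 4, G = 17.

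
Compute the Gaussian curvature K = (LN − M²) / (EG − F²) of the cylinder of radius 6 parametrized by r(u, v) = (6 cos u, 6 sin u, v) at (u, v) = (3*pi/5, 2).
K = 0

Coefficients of the first fundamental form: E = 36, F = 0, G = 1.
Coefficients of the second fundamental form: L = -6, M = 0, N = 0.
Assemble K = (LN − M²)/(EG − F²) = 0. At (u, v) = (3*pi/5, 2): K = 0.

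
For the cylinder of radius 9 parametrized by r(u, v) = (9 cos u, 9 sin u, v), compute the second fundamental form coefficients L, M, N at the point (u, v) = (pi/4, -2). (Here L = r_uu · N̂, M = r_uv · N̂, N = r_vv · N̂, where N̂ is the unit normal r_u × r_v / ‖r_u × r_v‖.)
L = -9;  M = 0;  N = 0

Compute the unit normal N̂(u, v) = (cos(u), sin(u), 0), and the second partials r_uu, r_uv, r_vv. Take dot products:
  L(u, v) = r_uu · N̂ = -9,
  M(u, v) = r_uv · N̂ = 0,
  N(u, v) = r_vv · N̂ = 0.
Evaluating at (u, v) = (pi/4, -2):
  L = -9, M = 0, N = 0.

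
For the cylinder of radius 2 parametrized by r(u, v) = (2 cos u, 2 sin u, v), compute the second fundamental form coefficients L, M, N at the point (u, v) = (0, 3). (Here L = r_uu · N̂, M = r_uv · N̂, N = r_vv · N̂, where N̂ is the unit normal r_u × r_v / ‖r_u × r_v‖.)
L = -2;  M = 0;  N = 0

Compute the unit normal N̂(u, v) = (cos(u), sin(u), 0), and the second partials r_uu, r_uv, r_vv. Take dot products:
  L(u, v) = r_uu · N̂ = -2,
  M(u, v) = r_uv · N̂ = 0,
  N(u, v) = r_vv · N̂ = 0.
Evaluating at (u, v) = (0, 3):
  L = -2, M = 0, N = 0.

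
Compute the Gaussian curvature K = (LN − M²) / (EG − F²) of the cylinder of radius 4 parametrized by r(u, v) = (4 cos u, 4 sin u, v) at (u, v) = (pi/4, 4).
K = 0

Coefficients of the first fundamental form: E = 16, F = 0, G = 1.
Coefficients of the second fundamental form: L = -4, M = 0, N = 0.
Assemble K = (LN − M²)/(EG − F²) = 0. At (u, v) = (pi/4, 4): K = 0.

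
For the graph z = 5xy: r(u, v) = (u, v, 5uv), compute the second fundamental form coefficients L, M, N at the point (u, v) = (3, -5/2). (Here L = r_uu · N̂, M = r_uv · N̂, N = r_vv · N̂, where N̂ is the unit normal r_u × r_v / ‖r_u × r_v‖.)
L = 0;  M = 10*sqrt(1529)/1529;  N = 0

Compute the unit normal N̂(u, v) = (-5*v/sqrt(25*u^2 + 25*v^2 + 1), -5*u/sqrt(25*u^2 + 25*v^2 + 1), 1/sqrt(25*u^2 + 25*v^2 + 1)), and the second partials r_uu, r_uv, r_vv. Take dot products:
  L(u, v) = r_uu · N̂ = 0,
  M(u, v) = r_uv · N̂ = 5/sqrt(25*u^2 + 25*v^2 + 1),
  N(u, v) = r_vv · N̂ = 0.
Evaluating at (u, v) = (3, -5/2):
  L = 0, M = 10*sqrt(1529)/1529, N = 0.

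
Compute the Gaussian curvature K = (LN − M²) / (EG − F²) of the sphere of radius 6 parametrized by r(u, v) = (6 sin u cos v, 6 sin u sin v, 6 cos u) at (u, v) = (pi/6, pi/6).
K = 1/36

Coefficients of the first fundamental form: E = 36, F = 0, G = 36*sin(u)^2.
Coefficients of the second fundamental form: L = -6*sin(u)/Abs(sin(u)), M = 0, N = -6*sin(u)^3/Abs(sin(u)).
Assemble K = (LN − M²)/(EG − F²) = 1/36. At (u, v) = (pi/6, pi/6): K = 1/36.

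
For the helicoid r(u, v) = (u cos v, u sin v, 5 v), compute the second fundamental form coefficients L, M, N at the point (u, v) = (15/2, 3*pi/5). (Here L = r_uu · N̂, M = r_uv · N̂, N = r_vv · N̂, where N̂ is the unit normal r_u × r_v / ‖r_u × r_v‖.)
L = 0;  M = -2*sqrt(13)/13;  N = 0

Compute the unit normal N̂(u, v) = (5*sin(v)/sqrt(u^2 + 25), -5*cos(v)/sqrt(u^2 + 25), u/sqrt(u^2 + 25)), and the second partials r_uu, r_uv, r_vv. Take dot products:
  L(u, v) = r_uu · N̂ = 0,
  M(u, v) = r_uv · N̂ = -5/sqrt(u^2 + 25),
  N(u, v) = r_vv · N̂ = 0.
Evaluating at (u, v) = (15/2, 3*pi/5):
  L = 0, M = -2*sqrt(13)/13, N = 0.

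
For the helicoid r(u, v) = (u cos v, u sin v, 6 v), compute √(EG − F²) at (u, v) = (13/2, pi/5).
√(EG − F²)|_{(13/2, pi/5)} = sqrt(313)/2

E = 1, F = 0, G = u^2 + 36; EG − F² = u^2 + 36; √(EG − F²) = sqrt(u^2 + 36). At the given point: sqrt(313)/2.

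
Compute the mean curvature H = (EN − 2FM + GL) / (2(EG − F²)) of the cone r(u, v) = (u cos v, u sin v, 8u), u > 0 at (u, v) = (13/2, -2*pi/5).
H = 8*sqrt(65)/845

With E = 65, F = 0, G = u^2, L = 0, M = 0, N = 8*sqrt(65)*u^2/(65*Abs(u)), assemble
  H = (EN − 2FM + GL) / (2(EG − F²)) = 4*sqrt(65)/(65*Abs(u)).
At (u, v) = (13/2, -2*pi/5): H = 8*sqrt(65)/845.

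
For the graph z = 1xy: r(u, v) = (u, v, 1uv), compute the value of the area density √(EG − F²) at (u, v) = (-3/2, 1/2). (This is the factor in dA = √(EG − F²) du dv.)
√(EG − F²)|_{(-3/2, 1/2)} = sqrt(14)/2

E = v^2 + 1, F = u*v, G = u^2 + 1, so EG − F² = u^2 + v^2 + 1. Taking the positive square root: √(EG − F²) = sqrt(u^2 + v^2 + 1). At (u, v) = (-3/2, 1/2): sqrt(14)/2.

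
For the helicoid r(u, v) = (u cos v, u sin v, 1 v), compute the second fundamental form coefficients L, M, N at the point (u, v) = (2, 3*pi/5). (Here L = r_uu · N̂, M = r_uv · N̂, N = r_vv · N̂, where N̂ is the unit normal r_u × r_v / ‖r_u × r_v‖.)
L = 0;  M = -sqrt(5)/5;  N = 0

Compute the unit normal N̂(u, v) = (sin(v)/sqrt(u^2 + 1), -cos(v)/sqrt(u^2 + 1), u/sqrt(u^2 + 1)), and the second partials r_uu, r_uv, r_vv. Take dot products:
  L(u, v) = r_uu · N̂ = 0,
  M(u, v) = r_uv · N̂ = -1/sqrt(u^2 + 1),
  N(u, v) = r_vv · N̂ = 0.
Evaluating at (u, v) = (2, 3*pi/5):
  L = 0, M = -sqrt(5)/5, N = 0.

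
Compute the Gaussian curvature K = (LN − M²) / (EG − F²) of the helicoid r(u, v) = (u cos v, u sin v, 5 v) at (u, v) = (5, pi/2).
K = -1/100

Coefficients of the first fundamental form: E = 1, F = 0, G = u^2 + 25.
Coefficients of the second fundamental form: L = 0, M = -5/sqrt(u^2 + 25), N = 0.
Assemble K = (LN − M²)/(EG − F²) = -25/(u^2 + 25)^2. At (u, v) = (5, pi/2): K = -1/100.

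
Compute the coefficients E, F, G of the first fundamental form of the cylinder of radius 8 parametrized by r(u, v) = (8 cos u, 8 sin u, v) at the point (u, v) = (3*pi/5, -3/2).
E = 64;  F = 0;  G = 1

Partials: r_u = (-8*sin(u), 8*cos(u), 0), r_v = (0, 0, 1). As functions of (u, v):
  E = r_u · r_u = 64,
  F = r_u · r_v = 0,
  G = r_v · r_v = 1.
Evaluating at (u, v) = (3*pi/5, -3/2): E = 64, F = 0, G = 1.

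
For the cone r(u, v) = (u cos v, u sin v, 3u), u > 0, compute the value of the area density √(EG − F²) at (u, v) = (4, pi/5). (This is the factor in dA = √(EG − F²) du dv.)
√(EG − F²)|_{(4, pi/5)} = 4*sqrt(10)

E = 10, F = 0, G = u^2, so EG − F² = 10*u^2. Taking the positive square root: √(EG − F²) = sqrt(10)*Abs(u). At (u, v) = (4, pi/5): 4*sqrt(10).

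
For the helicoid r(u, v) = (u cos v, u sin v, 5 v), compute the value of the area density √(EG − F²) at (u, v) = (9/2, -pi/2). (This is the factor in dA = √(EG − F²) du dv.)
√(EG − F²)|_{(9/2, -pi/2)} = sqrt(181)/2

E = 1, F = 0, G = u^2 + 25, so EG − F² = u^2 + 25. Taking the positive square root: √(EG − F²) = sqrt(u^2 + 25). At (u, v) = (9/2, -pi/2): sqrt(181)/2.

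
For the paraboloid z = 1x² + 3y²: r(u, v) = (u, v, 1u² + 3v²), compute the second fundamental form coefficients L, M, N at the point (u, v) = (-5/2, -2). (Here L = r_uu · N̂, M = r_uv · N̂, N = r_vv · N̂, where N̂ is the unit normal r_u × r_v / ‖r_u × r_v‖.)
L = sqrt(170)/85;  M = 0;  N = 3*sqrt(170)/85

Compute the unit normal N̂(u, v) = (-2*u/sqrt(4*u^2 + 36*v^2 + 1), -6*v/sqrt(4*u^2 + 36*v^2 + 1), 1/sqrt(4*u^2 + 36*v^2 + 1)), and the second partials r_uu, r_uv, r_vv. Take dot products:
  L(u, v) = r_uu · N̂ = 2/sqrt(4*u^2 + 36*v^2 + 1),
  M(u, v) = r_uv · N̂ = 0,
  N(u, v) = r_vv · N̂ = 6/sqrt(4*u^2 + 36*v^2 + 1).
Evaluating at (u, v) = (-5/2, -2):
  L = sqrt(170)/85, M = 0, N = 3*sqrt(170)/85.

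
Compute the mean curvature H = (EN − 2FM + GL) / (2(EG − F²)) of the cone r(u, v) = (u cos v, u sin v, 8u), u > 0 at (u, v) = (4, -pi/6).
H = sqrt(65)/65

With E = 65, F = 0, G = u^2, L = 0, M = 0, N = 8*sqrt(65)*u^2/(65*Abs(u)), assemble
  H = (EN − 2FM + GL) / (2(EG − F²)) = 4*sqrt(65)/(65*Abs(u)).
At (u, v) = (4, -pi/6): H = sqrt(65)/65.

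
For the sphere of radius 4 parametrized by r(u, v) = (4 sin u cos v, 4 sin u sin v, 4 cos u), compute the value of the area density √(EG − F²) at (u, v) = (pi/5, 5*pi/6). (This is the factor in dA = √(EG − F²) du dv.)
√(EG − F²)|_{(pi/5, 5*pi/6)} = 4*sqrt(10 - 2*sqrt(5))

E = 16, F = 0, G = 16*sin(u)^2, so EG − F² = 256*sin(u)^2. Taking the positive square root: √(EG − F²) = 16*Abs(sin(u)). At (u, v) = (pi/5, 5*pi/6): 4*sqrt(10 - 2*sqrt(5)).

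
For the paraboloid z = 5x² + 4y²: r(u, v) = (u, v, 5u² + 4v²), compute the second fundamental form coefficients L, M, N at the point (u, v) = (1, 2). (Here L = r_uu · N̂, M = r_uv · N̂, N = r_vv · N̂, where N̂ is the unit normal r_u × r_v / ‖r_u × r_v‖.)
L = 10*sqrt(357)/357;  M = 0;  N = 8*sqrt(357)/357

Compute the unit normal N̂(u, v) = (-10*u/sqrt(100*u^2 + 64*v^2 + 1), -8*v/sqrt(100*u^2 + 64*v^2 + 1), 1/sqrt(100*u^2 + 64*v^2 + 1)), and the second partials r_uu, r_uv, r_vv. Take dot products:
  L(u, v) = r_uu · N̂ = 10/sqrt(100*u^2 + 64*v^2 + 1),
  M(u, v) = r_uv · N̂ = 0,
  N(u, v) = r_vv · N̂ = 8/sqrt(100*u^2 + 64*v^2 + 1).
Evaluating at (u, v) = (1, 2):
  L = 10*sqrt(357)/357, M = 0, N = 8*sqrt(357)/357.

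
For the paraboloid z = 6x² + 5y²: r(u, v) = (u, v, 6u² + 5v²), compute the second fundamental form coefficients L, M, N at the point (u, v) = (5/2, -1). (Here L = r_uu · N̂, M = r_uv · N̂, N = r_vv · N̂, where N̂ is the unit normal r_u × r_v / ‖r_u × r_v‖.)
L = 12*sqrt(1001)/1001;  M = 0;  N = 10*sqrt(1001)/1001

Compute the unit normal N̂(u, v) = (-12*u/sqrt(144*u^2 + 100*v^2 + 1), -10*v/sqrt(144*u^2 + 100*v^2 + 1), 1/sqrt(144*u^2 + 100*v^2 + 1)), and the second partials r_uu, r_uv, r_vv. Take dot products:
  L(u, v) = r_uu · N̂ = 12/sqrt(144*u^2 + 100*v^2 + 1),
  M(u, v) = r_uv · N̂ = 0,
  N(u, v) = r_vv · N̂ = 10/sqrt(144*u^2 + 100*v^2 + 1).
Evaluating at (u, v) = (5/2, -1):
  L = 12*sqrt(1001)/1001, M = 0, N = 10*sqrt(1001)/1001.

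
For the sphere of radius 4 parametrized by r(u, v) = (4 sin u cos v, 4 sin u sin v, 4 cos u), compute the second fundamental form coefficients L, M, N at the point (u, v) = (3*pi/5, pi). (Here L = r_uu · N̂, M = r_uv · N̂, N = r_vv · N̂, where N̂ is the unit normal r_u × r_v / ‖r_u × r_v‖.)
L = -4;  M = 0;  N = -5/2 - sqrt(5)/2

Compute the unit normal N̂(u, v) = (sin(u)^2*cos(v)/Abs(sin(u)), sin(u)^2*sin(v)/Abs(sin(u)), sin(2*u)/(2*Abs(sin(u)))), and the second partials r_uu, r_uv, r_vv. Take dot products:
  L(u, v) = r_uu · N̂ = -4*sin(u)/Abs(sin(u)),
  M(u, v) = r_uv · N̂ = 0,
  N(u, v) = r_vv · N̂ = -4*sin(u)^3/Abs(sin(u)).
Evaluating at (u, v) = (3*pi/5, pi):
  L = -4, M = 0, N = -5/2 - sqrt(5)/2.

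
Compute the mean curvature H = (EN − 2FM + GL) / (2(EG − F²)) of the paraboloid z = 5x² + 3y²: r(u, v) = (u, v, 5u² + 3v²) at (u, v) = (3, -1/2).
H = 2753*sqrt(910)/828100

With E = 100*u^2 + 1, F = 60*u*v, G = 36*v^2 + 1, L = 10/sqrt(100*u^2 + 36*v^2 + 1), M = 0, N = 6/sqrt(100*u^2 + 36*v^2 + 1), assemble
  H = (EN − 2FM + GL) / (2(EG − F²)) = 4*(75*u^2 + 45*v^2 + 2)/(100*u^2 + 36*v^2 + 1)^(3/2).
At (u, v) = (3, -1/2): H = 2753*sqrt(910)/828100.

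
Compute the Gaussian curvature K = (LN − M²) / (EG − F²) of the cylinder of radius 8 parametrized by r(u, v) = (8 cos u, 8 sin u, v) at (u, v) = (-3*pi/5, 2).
K = 0

Coefficients of the first fundamental form: E = 64, F = 0, G = 1.
Coefficients of the second fundamental form: L = -8, M = 0, N = 0.
Assemble K = (LN − M²)/(EG − F²) = 0. At (u, v) = (-3*pi/5, 2): K = 0.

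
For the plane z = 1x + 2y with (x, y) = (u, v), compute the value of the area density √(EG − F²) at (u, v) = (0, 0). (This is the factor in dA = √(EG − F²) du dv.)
√(EG − F²)|_{(0, 0)} = sqrt(6)

E = 2, F = 2, G = 5, so EG − F² = 6. Taking the positive square root: √(EG − F²) = sqrt(6). At (u, v) = (0, 0): sqrt(6).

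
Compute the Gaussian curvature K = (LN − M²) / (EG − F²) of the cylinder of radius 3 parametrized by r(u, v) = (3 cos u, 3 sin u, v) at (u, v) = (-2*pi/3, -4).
K = 0

Coefficients of the first fundamental form: E = 9, F = 0, G = 1.
Coefficients of the second fundamental form: L = -3, M = 0, N = 0.
Assemble K = (LN − M²)/(EG − F²) = 0. At (u, v) = (-2*pi/3, -4): K = 0.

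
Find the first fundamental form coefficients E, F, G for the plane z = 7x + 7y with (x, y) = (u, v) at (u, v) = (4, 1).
E = 50;  F = 49;  G = 50

Partials: r_u = (1, 0, 7), r_v = (0, 1, 7). As functions of (u, v):
  E = r_u · r_u = 50,
  F = r_u · r_v = 49,
  G = r_v · r_v = 50.
Evaluating at (u, v) = (4, 1): E = 50, F = 49, G = 50.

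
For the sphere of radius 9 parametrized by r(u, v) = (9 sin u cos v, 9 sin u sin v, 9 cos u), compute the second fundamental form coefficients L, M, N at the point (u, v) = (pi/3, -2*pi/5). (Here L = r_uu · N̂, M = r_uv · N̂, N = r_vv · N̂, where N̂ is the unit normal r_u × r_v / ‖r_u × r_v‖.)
L = -9;  M = 0;  N = -27/4

Compute the unit normal N̂(u, v) = (sin(u)^2*cos(v)/Abs(sin(u)), sin(u)^2*sin(v)/Abs(sin(u)), sin(2*u)/(2*Abs(sin(u)))), and the second partials r_uu, r_uv, r_vv. Take dot products:
  L(u, v) = r_uu · N̂ = -9*sin(u)/Abs(sin(u)),
  M(u, v) = r_uv · N̂ = 0,
  N(u, v) = r_vv · N̂ = -9*sin(u)^3/Abs(sin(u)).
Evaluating at (u, v) = (pi/3, -2*pi/5):
  L = -9, M = 0, N = -27/4.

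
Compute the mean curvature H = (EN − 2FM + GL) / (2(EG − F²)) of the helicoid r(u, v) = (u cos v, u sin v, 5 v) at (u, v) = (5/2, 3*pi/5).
H = 0

With E = 1, F = 0, G = u^2 + 25, L = 0, M = -5/sqrt(u^2 + 25), N = 0, assemble
  H = (EN − 2FM + GL) / (2(EG − F²)) = 0.
At (u, v) = (5/2, 3*pi/5): H = 0.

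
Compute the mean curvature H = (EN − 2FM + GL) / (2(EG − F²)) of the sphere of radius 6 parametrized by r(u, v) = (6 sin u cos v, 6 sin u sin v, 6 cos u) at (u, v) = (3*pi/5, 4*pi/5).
H = -1/6

With E = 36, F = 0, G = 36*sin(u)^2, L = -6*sin(u)/Abs(sin(u)), M = 0, N = -6*sin(u)^3/Abs(sin(u)), assemble
  H = (EN − 2FM + GL) / (2(EG − F²)) = -sin(u)/(6*Abs(sin(u))).
At (u, v) = (3*pi/5, 4*pi/5): H = -1/6.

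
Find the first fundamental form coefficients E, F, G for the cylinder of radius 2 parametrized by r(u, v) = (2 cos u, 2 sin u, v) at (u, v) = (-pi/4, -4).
E = 4;  F = 0;  G = 1

Partials: r_u = (-2*sin(u), 2*cos(u), 0), r_v = (0, 0, 1). As functions of (u, v):
  E = r_u · r_u = 4,
  F = r_u · r_v = 0,
  G = r_v · r_v = 1.
Evaluating at (u, v) = (-pi/4, -4): E = 4, F = 0, G = 1.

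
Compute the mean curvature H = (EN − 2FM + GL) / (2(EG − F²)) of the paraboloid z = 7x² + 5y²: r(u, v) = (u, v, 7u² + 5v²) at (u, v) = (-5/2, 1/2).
H = 2104*sqrt(139)/173889

With E = 196*u^2 + 1, F = 140*u*v, G = 100*v^2 + 1, L = 14/sqrt(196*u^2 + 100*v^2 + 1), M = 0, N = 10/sqrt(196*u^2 + 100*v^2 + 1), assemble
  H = (EN − 2FM + GL) / (2(EG − F²)) = 4*(245*u^2 + 175*v^2 + 3)/(196*u^2 + 100*v^2 + 1)^(3/2).
At (u, v) = (-5/2, 1/2): H = 2104*sqrt(139)/173889.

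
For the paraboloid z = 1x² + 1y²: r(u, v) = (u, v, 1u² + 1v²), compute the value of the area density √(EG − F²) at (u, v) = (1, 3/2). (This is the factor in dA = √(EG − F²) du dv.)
√(EG − F²)|_{(1, 3/2)} = sqrt(14)

E = 4*u^2 + 1, F = 4*u*v, G = 4*v^2 + 1, so EG − F² = 4*u^2 + 4*v^2 + 1. Taking the positive square root: √(EG − F²) = sqrt(4*u^2 + 4*v^2 + 1). At (u, v) = (1, 3/2): sqrt(14).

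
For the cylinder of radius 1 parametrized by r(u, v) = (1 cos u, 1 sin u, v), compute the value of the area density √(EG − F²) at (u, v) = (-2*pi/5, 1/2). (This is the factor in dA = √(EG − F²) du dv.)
√(EG − F²)|_{(-2*pi/5, 1/2)} = 1

E = 1, F = 0, G = 1, so EG − F² = 1. Taking the positive square root: √(EG − F²) = 1. At (u, v) = (-2*pi/5, 1/2): 1.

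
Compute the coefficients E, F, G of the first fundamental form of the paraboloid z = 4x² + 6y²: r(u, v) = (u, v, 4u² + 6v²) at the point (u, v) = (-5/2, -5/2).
E = 401;  F = 600;  G = 901

Partials: r_u = (1, 0, 8*u), r_v = (0, 1, 12*v). As functions of (u, v):
  E = r_u · r_u = 64*u^2 + 1,
  F = r_u · r_v = 96*u*v,
  G = r_v · r_v = 144*v^2 + 1.
Evaluating at (u, v) = (-5/2, -5/2): E = 401, F = 600, G = 901.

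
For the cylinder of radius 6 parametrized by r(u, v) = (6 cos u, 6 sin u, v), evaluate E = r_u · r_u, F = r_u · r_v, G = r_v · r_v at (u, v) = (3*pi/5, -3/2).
E = 36;  F = 0;  G = 1

Partials: r_u = (-6*sin(u), 6*cos(u), 0), r_v = (0, 0, 1). As functions of (u, v):
  E = r_u · r_u = 36,
  F = r_u · r_v = 0,
  G = r_v · r_v = 1.
Evaluating at (u, v) = (3*pi/5, -3/2): E = 36, F = 0, G = 1.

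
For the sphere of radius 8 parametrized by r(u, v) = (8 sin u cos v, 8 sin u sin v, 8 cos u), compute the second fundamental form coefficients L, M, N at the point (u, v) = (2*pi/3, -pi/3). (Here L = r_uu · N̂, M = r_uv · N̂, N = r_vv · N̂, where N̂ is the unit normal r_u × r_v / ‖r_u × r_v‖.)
L = -8;  M = 0;  N = -6

Compute the unit normal N̂(u, v) = (sin(u)^2*cos(v)/Abs(sin(u)), sin(u)^2*sin(v)/Abs(sin(u)), sin(2*u)/(2*Abs(sin(u)))), and the second partials r_uu, r_uv, r_vv. Take dot products:
  L(u, v) = r_uu · N̂ = -8*sin(u)/Abs(sin(u)),
  M(u, v) = r_uv · N̂ = 0,
  N(u, v) = r_vv · N̂ = -8*sin(u)^3/Abs(sin(u)).
Evaluating at (u, v) = (2*pi/3, -pi/3):
  L = -8, M = 0, N = -6.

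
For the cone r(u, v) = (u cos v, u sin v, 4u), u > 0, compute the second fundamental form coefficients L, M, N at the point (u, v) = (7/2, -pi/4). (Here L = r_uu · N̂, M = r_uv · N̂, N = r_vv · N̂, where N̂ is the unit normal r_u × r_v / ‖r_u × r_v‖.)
L = 0;  M = 0;  N = 14*sqrt(17)/17

Compute the unit normal N̂(u, v) = (-4*sqrt(17)*u*cos(v)/(17*Abs(u)), -4*sqrt(17)*u*sin(v)/(17*Abs(u)), sqrt(17)*u/(17*Abs(u))), and the second partials r_uu, r_uv, r_vv. Take dot products:
  L(u, v) = r_uu · N̂ = 0,
  M(u, v) = r_uv · N̂ = 0,
  N(u, v) = r_vv · N̂ = 4*sqrt(17)*u^2/(17*Abs(u)).
Evaluating at (u, v) = (7/2, -pi/4):
  L = 0, M = 0, N = 14*sqrt(17)/17.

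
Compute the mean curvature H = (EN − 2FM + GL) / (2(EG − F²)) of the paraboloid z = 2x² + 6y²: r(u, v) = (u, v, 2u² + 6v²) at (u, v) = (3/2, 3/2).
H = 872/6859

With E = 16*u^2 + 1, F = 48*u*v, G = 144*v^2 + 1, L = 4/sqrt(16*u^2 + 144*v^2 + 1), M = 0, N = 12/sqrt(16*u^2 + 144*v^2 + 1), assemble
  H = (EN − 2FM + GL) / (2(EG − F²)) = 8*(12*u^2 + 36*v^2 + 1)/(16*u^2 + 144*v^2 + 1)^(3/2).
At (u, v) = (3/2, 3/2): H = 872/6859.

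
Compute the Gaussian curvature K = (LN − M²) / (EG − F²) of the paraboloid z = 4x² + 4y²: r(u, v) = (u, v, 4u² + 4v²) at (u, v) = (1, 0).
K = 64/4225

Coefficients of the first fundamental form: E = 64*u^2 + 1, F = 64*u*v, G = 64*v^2 + 1.
Coefficients of the second fundamental form: L = 8/sqrt(64*u^2 + 64*v^2 + 1), M = 0, N = 8/sqrt(64*u^2 + 64*v^2 + 1).
Assemble K = (LN − M²)/(EG − F²) = 64/(4096*u^4 + 8192*u^2*v^2 + 128*u^2 + 4096*v^4 + 128*v^2 + 1). At (u, v) = (1, 0): K = 64/4225.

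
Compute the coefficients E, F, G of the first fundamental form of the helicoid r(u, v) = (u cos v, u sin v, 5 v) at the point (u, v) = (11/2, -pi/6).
E = 1;  F = 0;  G = 221/4

Partials: r_u = (cos(v), sin(v), 0), r_v = (-u*sin(v), u*cos(v), 5). As functions of (u, v):
  E = r_u · r_u = 1,
  F = r_u · r_v = 0,
  G = r_v · r_v = u^2 + 25.
Evaluating at (u, v) = (11/2, -pi/6): E = 1, F = 0, G = 221/4.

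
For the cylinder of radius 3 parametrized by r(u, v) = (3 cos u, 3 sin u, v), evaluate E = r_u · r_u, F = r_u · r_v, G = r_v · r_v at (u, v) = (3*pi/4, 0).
E = 9;  F = 0;  G = 1

Partials: r_u = (-3*sin(u), 3*cos(u), 0), r_v = (0, 0, 1). As functions of (u, v):
  E = r_u · r_u = 9,
  F = r_u · r_v = 0,
  G = r_v · r_v = 1.
Evaluating at (u, v) = (3*pi/4, 0): E = 9, F = 0, G = 1.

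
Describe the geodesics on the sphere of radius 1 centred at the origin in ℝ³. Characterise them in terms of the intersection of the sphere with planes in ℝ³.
Geodesics on the sphere of radius 1 are great circles — circles of radius 1 obtained as the intersection of the sphere with planes through the origin (the centre of the sphere).

A curve α(t) of nonzero constant speed on the sphere of radius 1 is a geodesic iff its acceleration α̈ is everywhere normal to the surface, i.e. parallel to the radial vector α(t). Then d/dt(α × α̇) = α̇ × α̇ + α × α̈ = 0, so α × α̇ is a constant vector n ≠ 0 and α(t) · n = 0 for all t: α lies in the plane through the origin with normal n. The intersection of that plane with the sphere is a circle of radius 1 (a great circle). Conversely, a great circle traversed at constant speed has centripetal acceleration pointing at the origin, hence normal to the sphere, so every great circle is a geodesic.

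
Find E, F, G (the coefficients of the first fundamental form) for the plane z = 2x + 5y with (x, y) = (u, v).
E = 5;  F = 10;  G = 26

Compute partials: r_u = (1, 0, 2), r_v = (0, 1, 5). Then
  E = r_u · r_u = 5,
  F = r_u · r_v = 10,
  G = r_v · r_v = 26.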